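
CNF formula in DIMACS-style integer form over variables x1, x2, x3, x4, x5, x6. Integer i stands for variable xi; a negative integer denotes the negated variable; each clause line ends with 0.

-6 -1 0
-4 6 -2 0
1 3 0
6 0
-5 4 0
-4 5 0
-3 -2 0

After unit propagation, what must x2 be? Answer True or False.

(x6) is a unit clause: x6 = True.
From (NOT x6 OR NOT x1) and x6 = True: x1 = False.
In (x1 OR x3), x1 is now false; x3 must hold, so x3 = True.
From (NOT x2 OR NOT x3) and x3 = True: x2 = False.

False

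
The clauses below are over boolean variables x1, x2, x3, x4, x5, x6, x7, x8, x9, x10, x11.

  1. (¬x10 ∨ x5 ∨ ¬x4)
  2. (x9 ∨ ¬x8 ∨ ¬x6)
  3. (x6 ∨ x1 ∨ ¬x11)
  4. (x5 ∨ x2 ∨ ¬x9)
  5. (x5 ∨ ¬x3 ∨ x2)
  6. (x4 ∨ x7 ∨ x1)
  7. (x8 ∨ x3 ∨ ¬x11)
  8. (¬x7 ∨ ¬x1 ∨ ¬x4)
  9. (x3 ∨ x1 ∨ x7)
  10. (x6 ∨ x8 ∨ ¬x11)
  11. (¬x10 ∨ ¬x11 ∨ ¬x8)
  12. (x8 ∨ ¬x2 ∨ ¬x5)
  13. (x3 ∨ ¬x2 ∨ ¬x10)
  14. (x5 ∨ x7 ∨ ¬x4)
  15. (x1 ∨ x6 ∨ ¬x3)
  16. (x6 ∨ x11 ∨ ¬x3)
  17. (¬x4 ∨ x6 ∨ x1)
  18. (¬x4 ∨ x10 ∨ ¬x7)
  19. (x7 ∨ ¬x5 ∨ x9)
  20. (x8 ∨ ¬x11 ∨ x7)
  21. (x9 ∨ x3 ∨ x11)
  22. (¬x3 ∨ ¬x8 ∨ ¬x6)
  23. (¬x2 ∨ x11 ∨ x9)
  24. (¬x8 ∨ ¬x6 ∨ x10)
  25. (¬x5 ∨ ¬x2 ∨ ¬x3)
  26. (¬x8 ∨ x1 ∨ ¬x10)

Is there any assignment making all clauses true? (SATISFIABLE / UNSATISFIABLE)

SATISFIABLE

Branch on x1: take x1 = False.
Branch on x2: take x2 = False.
Set x3 = True and propagate.
  then x5 is forced to True.
  then x6 is forced to True.
  then x8 is forced to False.
The remaining clauses are satisfied by x4 = True, x7 = True, x9 = True, x10 = True, x11 = False.
Every clause has at least one true literal under this assignment.
So x1=F, x2=F, x3=T, x4=T, x5=T, x6=T, x7=T, x8=F, x9=T, x10=T, x11=F is a satisfying assignment.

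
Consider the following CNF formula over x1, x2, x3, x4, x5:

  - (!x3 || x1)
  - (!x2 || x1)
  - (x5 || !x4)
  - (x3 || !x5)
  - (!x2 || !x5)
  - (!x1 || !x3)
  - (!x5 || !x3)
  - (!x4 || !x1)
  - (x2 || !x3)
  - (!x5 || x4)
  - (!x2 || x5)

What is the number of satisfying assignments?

The models are:
  x1=0 x2=0 x3=0 x4=0 x5=0
  x1=1 x2=0 x3=0 x4=0 x5=0
That's 2 in total.

2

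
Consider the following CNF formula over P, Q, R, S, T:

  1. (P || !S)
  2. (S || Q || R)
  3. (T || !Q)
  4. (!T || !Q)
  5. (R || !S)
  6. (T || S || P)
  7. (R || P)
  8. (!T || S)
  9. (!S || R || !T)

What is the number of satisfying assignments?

3

The models are:
  P=1 Q=0 R=1 S=0 T=0
  P=1 Q=0 R=1 S=1 T=0
  P=1 Q=0 R=1 S=1 T=1
That's 3 in total.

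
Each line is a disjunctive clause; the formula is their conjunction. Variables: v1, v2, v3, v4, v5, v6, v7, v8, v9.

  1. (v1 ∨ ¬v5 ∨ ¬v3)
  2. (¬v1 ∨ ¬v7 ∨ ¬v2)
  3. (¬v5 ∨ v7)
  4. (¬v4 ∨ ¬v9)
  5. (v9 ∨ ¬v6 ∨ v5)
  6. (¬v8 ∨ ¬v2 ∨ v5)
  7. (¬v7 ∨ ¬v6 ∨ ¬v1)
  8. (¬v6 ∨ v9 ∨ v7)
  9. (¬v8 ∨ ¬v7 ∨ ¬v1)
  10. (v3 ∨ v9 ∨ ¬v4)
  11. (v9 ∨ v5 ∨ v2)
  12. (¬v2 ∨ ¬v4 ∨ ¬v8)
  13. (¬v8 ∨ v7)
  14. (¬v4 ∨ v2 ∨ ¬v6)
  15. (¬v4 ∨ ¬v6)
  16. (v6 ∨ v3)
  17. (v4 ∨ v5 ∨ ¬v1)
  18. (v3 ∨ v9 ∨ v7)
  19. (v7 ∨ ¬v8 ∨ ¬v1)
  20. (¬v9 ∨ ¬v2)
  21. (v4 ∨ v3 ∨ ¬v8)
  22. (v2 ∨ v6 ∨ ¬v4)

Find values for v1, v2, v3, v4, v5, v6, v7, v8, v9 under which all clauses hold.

v1 = F, v2 = T, v3 = T, v4 = T, v5 = F, v6 = F, v7 = F, v8 = F, v9 = F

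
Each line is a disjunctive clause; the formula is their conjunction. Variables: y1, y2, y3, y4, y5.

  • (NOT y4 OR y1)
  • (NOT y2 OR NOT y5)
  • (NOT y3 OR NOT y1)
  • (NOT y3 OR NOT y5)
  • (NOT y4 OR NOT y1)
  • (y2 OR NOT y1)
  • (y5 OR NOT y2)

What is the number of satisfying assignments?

3

The models are:
  y1=0 y2=0 y3=0 y4=0 y5=0
  y1=0 y2=0 y3=0 y4=0 y5=1
  y1=0 y2=0 y3=1 y4=0 y5=0
That's 3 in total.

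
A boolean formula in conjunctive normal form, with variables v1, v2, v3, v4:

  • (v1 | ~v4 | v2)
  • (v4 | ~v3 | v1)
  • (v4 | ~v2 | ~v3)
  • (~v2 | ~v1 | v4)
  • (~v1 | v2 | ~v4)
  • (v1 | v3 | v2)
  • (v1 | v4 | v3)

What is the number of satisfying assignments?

Satisfying assignments:
  v1=F v2=T v3=F v4=T
  v1=F v2=T v3=T v4=T
  v1=T v2=F v3=F v4=F
  v1=T v2=F v3=T v4=F
  v1=T v2=T v3=F v4=T
  v1=T v2=T v3=T v4=T
Count: 6.

6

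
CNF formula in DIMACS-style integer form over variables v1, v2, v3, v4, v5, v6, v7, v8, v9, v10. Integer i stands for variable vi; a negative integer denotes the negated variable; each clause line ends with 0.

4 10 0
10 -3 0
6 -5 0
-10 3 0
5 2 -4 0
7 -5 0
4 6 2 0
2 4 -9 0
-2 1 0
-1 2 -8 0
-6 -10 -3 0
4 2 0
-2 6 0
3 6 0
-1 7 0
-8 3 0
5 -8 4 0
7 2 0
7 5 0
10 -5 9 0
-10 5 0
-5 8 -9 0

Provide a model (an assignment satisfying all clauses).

v7 occurs only positively in the remaining clauses — set v7 = True.
Set v1 = True and propagate.
Set v2 = True and propagate.
  then v6 is forced to True.
The remaining clauses are satisfied by v3 = False, v4 = True, v5 = False, v8 = False, v9 = True, v10 = False.

v1=True, v2=True, v3=False, v4=True, v5=False, v6=True, v7=True, v8=False, v9=True, v10=False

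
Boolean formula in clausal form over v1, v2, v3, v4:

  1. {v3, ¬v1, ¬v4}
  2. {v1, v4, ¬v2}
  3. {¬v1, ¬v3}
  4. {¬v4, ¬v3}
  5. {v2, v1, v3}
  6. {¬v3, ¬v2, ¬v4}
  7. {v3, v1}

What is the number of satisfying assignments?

3

Satisfying assignments:
  v1=0 v2=0 v3=1 v4=0
  v1=1 v2=0 v3=0 v4=0
  v1=1 v2=1 v3=0 v4=0
That's 3 in total.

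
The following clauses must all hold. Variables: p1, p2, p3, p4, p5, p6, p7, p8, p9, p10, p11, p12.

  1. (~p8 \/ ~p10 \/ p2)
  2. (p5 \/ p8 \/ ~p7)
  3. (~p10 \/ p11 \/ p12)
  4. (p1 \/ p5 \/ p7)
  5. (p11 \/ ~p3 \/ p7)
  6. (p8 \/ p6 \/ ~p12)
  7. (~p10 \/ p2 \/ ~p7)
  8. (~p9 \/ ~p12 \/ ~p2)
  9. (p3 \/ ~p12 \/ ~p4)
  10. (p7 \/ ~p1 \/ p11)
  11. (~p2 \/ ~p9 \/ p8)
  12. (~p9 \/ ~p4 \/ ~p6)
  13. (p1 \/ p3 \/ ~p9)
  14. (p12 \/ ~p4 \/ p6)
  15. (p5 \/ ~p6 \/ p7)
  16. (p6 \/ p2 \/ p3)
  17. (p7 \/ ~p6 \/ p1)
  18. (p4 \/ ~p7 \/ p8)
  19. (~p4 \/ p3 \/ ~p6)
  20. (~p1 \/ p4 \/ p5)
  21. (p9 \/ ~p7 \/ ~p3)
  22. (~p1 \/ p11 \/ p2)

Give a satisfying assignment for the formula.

p1=0, p2=0, p3=1, p4=0, p5=1, p6=1, p7=1, p8=1, p9=1, p10=0, p11=1, p12=0

Pure literal: p5 appears only positively; assign p5 = True.
Pure literal: p10 appears only negated; assign p10 = False.
Try p1 = False.
Branch on p2: take p2 = False.
For the remaining variables, p3 = True, p4 = False, p6 = True, p7 = True, p8 = True, p9 = True, p11 = True, p12 = False works.
Every clause has at least one true literal under this assignment.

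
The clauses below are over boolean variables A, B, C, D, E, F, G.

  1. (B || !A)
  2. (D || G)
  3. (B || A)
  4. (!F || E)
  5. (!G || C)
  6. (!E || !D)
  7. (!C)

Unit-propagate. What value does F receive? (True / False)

False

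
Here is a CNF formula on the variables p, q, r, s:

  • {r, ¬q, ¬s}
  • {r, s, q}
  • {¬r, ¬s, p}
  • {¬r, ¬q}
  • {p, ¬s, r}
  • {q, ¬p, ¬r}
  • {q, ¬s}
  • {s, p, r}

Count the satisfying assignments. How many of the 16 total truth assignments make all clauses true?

2

Satisfying assignments:
  p=F q=F r=T s=F
  p=T q=T r=F s=F
Count: 2.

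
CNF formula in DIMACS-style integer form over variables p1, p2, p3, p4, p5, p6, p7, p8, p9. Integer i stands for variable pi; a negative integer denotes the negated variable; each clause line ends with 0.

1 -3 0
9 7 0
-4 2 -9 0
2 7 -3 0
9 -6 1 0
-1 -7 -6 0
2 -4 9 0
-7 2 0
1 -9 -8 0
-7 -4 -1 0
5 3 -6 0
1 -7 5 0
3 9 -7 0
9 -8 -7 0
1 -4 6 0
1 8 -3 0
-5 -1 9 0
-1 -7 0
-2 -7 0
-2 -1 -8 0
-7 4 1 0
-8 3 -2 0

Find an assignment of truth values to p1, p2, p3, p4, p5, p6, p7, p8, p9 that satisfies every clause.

Try p1 = False.
  then p3 is forced to False.
For the remaining variables, p2 = True, p4 = False, p5 = True, p6 = False, p7 = False, p8 = False, p9 = True works.
Check each clause:
  1. (p1 ∨ ¬p3) — ¬p3 is true.
  2. (p7 ∨ p9) — p9 is true.
  3. (¬p4 ∨ ¬p9 ∨ p2) — p2 is true.
  4. (p2 ∨ ¬p3 ∨ p7) — p2 is true.
  5. (¬p6 ∨ p9 ∨ p1) — ¬p6 is true.
  6. (¬p6 ∨ ¬p7 ∨ ¬p1) — ¬p7 is true.
  7. (¬p4 ∨ p2 ∨ p9) — p9 is true.
  8. (¬p7 ∨ p2) — ¬p7 is true.
  9. (¬p8 ∨ ¬p9 ∨ p1) — ¬p8 is true.
  10. (¬p4 ∨ ¬p7 ∨ ¬p1) — ¬p7 is true.
  11. (¬p6 ∨ p3 ∨ p5) — ¬p6 is true.
  12. (¬p7 ∨ p1 ∨ p5) — ¬p7 is true.
  13. (p9 ∨ p3 ∨ ¬p7) — p9 is true.
  14. (¬p8 ∨ ¬p7 ∨ p9) — ¬p8 is true.
  15. (p6 ∨ p1 ∨ ¬p4) — ¬p4 is true.
  16. (p1 ∨ ¬p3 ∨ p8) — ¬p3 is true.
  17. (p9 ∨ ¬p5 ∨ ¬p1) — p9 is true.
  18. (¬p7 ∨ ¬p1) — ¬p7 is true.
  19. (¬p2 ∨ ¬p7) — ¬p7 is true.
  20. (¬p8 ∨ ¬p2 ∨ ¬p1) — ¬p8 is true.
  21. (¬p7 ∨ p4 ∨ p1) — ¬p7 is true.
  22. (¬p8 ∨ p3 ∨ ¬p2) — ¬p8 is true.

p1=False  p2=True  p3=False  p4=False  p5=True  p6=False  p7=False  p8=False  p9=True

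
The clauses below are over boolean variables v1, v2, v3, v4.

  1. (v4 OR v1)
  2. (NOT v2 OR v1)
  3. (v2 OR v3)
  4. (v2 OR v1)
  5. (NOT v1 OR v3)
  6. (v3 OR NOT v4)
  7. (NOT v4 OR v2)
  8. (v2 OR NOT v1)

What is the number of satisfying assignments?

Satisfying assignments:
  v1=T v2=T v3=T v4=F
  v1=T v2=T v3=T v4=T
Count: 2.

2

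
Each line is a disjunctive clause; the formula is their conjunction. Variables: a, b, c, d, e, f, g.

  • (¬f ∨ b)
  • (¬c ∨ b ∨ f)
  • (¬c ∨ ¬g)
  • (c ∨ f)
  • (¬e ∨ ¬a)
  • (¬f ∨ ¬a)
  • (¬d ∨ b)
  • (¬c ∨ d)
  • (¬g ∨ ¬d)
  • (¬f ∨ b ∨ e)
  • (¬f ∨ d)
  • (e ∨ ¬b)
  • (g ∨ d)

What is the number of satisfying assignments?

Satisfying assignments:
  a=0 b=1 c=0 d=1 e=1 f=1 g=0
  a=0 b=1 c=1 d=1 e=1 f=0 g=0
  a=0 b=1 c=1 d=1 e=1 f=1 g=0
That's 3 in total.

3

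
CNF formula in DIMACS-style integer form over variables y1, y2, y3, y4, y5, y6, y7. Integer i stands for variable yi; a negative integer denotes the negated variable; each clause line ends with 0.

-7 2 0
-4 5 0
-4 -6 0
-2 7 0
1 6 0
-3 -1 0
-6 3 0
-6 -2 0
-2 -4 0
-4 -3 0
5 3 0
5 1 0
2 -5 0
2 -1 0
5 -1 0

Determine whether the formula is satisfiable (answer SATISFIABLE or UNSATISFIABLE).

Pure literal: y4 appears only negated; assign y4 = False.
Try y1 = True.
  then y3 is forced to False.
  then y6 is forced to False.
  then y5 is forced to True.
  then y2 is forced to True.
  then y7 is forced to True.
So y1 = True, y2 = True, y3 = False, y4 = False, y5 = True, y6 = False, y7 = True is a satisfying assignment.

SATISFIABLE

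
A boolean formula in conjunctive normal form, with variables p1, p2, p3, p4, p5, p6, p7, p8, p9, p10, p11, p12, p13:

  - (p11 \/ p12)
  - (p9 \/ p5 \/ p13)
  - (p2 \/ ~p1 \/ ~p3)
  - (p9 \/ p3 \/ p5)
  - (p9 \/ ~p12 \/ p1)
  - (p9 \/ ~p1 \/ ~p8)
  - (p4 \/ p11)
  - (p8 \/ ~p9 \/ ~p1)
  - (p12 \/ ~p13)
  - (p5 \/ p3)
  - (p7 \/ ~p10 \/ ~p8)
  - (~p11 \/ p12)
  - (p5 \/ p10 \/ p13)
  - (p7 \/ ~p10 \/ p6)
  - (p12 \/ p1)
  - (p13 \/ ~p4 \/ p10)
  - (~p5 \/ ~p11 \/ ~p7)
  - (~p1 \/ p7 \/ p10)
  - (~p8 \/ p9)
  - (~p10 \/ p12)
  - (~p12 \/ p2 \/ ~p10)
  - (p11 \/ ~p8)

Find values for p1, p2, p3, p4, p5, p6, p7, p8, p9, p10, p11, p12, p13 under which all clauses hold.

p1 = F, p2 = T, p3 = F, p4 = F, p5 = T, p6 = F, p7 = F, p8 = F, p9 = T, p10 = F, p11 = T, p12 = T, p13 = T

p2 occurs only positively in the remaining clauses — set p2 = True.
Try p1 = False.
  then p12 is forced to True.
  then p9 is forced to True.
Branch on p3: take p3 = False.
  then p5 is forced to True.
Try p4 = False.
  then p11 is forced to True.
  then p7 is forced to False.
The remaining clauses are satisfied by p6 = False, p8 = False, p10 = False, p13 = True.
Every clause has at least one true literal under this assignment.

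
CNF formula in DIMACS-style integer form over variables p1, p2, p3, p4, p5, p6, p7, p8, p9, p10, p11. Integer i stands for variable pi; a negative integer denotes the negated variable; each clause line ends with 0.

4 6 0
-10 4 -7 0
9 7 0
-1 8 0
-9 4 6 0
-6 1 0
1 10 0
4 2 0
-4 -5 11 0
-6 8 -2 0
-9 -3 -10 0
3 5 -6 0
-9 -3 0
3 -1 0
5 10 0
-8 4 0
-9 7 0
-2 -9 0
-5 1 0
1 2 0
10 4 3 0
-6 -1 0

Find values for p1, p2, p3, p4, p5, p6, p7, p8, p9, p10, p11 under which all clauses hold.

p1 = True  p2 = False  p3 = True  p4 = True  p5 = True  p6 = False  p7 = True  p8 = True  p9 = False  p10 = False  p11 = True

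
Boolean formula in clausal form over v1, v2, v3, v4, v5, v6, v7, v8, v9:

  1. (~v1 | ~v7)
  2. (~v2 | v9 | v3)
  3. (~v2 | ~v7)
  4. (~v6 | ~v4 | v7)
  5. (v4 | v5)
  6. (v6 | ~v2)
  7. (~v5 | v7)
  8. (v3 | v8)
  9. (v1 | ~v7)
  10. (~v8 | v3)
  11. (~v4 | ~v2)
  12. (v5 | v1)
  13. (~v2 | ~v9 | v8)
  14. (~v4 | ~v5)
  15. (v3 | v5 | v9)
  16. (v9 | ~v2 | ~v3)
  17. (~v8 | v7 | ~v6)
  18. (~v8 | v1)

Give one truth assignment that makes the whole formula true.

v1=T, v2=F, v3=T, v4=T, v5=F, v6=F, v7=F, v8=T, v9=F

Check each clause:
  1. (~v1 | ~v7) — ~v7 is true.
  2. (v9 | v3 | ~v2) — v3 is true.
  3. (~v7 | ~v2) — ~v7 is true.
  4. (~v4 | v7 | ~v6) — ~v6 is true.
  5. (v4 | v5) — v4 is true.
  6. (~v2 | v6) — ~v2 is true.
  7. (v7 | ~v5) — ~v5 is true.
  8. (v3 | v8) — v8 is true.
  9. (v1 | ~v7) — ~v7 is true.
  10. (~v8 | v3) — v3 is true.
  11. (~v2 | ~v4) — ~v2 is true.
  12. (v5 | v1) — v1 is true.
  13. (v8 | ~v2 | ~v9) — v8 is true.
  14. (~v4 | ~v5) — ~v5 is true.
  15. (v9 | v3 | v5) — v3 is true.
  16. (~v2 | ~v3 | v9) — ~v2 is true.
  17. (v7 | ~v6 | ~v8) — ~v6 is true.
  18. (v1 | ~v8) — v1 is true.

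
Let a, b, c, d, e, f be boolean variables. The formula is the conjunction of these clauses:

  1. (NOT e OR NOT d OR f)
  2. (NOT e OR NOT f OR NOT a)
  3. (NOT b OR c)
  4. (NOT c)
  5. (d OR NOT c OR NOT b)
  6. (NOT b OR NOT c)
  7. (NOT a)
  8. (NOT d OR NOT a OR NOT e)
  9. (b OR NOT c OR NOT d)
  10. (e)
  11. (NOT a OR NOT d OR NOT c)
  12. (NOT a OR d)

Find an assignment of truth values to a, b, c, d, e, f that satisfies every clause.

a=F, b=F, c=F, d=F, e=T, f=F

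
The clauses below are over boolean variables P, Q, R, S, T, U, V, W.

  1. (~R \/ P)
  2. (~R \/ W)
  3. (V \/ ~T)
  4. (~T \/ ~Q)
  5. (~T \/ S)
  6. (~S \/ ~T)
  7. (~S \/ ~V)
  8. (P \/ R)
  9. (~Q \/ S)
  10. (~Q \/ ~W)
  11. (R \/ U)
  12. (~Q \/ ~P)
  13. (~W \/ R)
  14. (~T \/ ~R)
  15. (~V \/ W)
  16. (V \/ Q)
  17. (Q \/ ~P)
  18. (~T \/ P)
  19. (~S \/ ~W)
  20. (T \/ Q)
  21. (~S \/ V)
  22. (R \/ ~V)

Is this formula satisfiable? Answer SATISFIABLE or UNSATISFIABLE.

Q = True:
  propagation gives T=False, S=True, V=False; an empty clause results — contradiction.
Q = False:
  propagation gives V=True, S=False, T=False; an empty clause results — contradiction.
Every branch closes, so no satisfying assignment exists.

UNSATISFIABLE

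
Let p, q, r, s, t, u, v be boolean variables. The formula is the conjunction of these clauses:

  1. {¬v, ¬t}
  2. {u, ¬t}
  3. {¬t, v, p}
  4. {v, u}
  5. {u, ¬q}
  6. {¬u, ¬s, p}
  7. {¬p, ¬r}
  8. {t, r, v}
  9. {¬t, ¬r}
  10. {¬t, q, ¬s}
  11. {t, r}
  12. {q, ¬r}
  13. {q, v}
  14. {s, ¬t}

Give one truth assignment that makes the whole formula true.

p=T, q=T, r=F, s=T, t=T, u=T, v=F

Check each clause:
  1. {¬t, ¬v} — ¬v is true.
  2. {¬t, u} — u is true.
  3. {p, v, ¬t} — p is true.
  4. {v, u} — u is true.
  5. {¬q, u} — u is true.
  6. {¬s, p, ¬u} — p is true.
  7. {¬r, ¬p} — ¬r is true.
  8. {v, r, t} — t is true.
  9. {¬r, ¬t} — ¬r is true.
  10. {q, ¬s, ¬t} — q is true.
  11. {r, t} — t is true.
  12. {¬r, q} — q is true.
  13. {q, v} — q is true.
  14. {¬t, s} — s is true.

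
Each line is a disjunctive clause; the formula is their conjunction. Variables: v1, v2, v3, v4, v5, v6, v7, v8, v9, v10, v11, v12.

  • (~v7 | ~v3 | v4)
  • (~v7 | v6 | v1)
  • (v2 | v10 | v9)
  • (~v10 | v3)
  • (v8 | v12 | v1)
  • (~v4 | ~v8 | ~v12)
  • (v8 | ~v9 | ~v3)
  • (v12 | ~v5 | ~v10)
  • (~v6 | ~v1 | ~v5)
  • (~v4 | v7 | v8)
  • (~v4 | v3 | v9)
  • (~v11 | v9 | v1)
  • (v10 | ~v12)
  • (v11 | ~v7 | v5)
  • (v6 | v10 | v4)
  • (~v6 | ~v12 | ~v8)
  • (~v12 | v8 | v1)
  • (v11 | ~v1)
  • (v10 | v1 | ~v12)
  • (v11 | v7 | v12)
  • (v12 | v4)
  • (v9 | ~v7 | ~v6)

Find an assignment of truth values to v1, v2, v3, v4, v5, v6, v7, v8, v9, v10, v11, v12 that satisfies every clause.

v1=F, v2=F, v3=F, v4=T, v5=F, v6=T, v7=F, v8=T, v9=T, v10=F, v11=T, v12=F

Try v1 = False.
Branch on v2: take v2 = False.
Branch on v3: take v3 = False.
  then v10 is forced to False.
  then v9 is forced to True.
  then v12 is forced to False.
  then v8 is forced to True.
  then v4 is forced to True.
For the remaining variables, v5 = False, v6 = True, v7 = False, v11 = True works.
Every clause has at least one true literal under this assignment.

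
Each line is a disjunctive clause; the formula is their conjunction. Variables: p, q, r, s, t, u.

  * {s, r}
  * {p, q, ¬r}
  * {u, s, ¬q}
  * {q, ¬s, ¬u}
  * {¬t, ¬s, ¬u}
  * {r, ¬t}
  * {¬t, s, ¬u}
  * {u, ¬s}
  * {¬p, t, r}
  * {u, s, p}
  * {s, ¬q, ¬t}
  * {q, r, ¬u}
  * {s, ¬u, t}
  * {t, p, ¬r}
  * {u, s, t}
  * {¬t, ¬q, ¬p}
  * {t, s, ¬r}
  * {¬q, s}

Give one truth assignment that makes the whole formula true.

p=True, q=True, r=True, s=True, t=False, u=True

Set p = True and propagate.
For the remaining variables, q = True, r = True, s = True, t = False, u = True works.
Every clause has at least one true literal under this assignment.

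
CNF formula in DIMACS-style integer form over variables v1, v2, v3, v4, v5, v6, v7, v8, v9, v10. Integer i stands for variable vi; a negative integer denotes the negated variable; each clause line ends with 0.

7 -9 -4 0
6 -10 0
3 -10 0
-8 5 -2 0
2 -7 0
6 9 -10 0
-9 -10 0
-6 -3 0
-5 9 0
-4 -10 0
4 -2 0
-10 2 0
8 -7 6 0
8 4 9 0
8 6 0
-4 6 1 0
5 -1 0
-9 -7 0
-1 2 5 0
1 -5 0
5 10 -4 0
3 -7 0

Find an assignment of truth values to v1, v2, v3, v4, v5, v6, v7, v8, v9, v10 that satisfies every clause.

v1 = True  v2 = False  v3 = False  v4 = False  v5 = True  v6 = True  v7 = False  v8 = False  v9 = True  v10 = False

Check each clause:
  1. {¬v4, v7, ¬v9} — ¬v4 is true.
  2. {v6, ¬v10} — ¬v10 is true.
  3. {¬v10, v3} — ¬v10 is true.
  4. {¬v2, ¬v8, v5} — ¬v8 is true.
  5. {¬v7, v2} — ¬v7 is true.
  6. {v6, ¬v10, v9} — v9 is true.
  7. {¬v9, ¬v10} — ¬v10 is true.
  8. {¬v3, ¬v6} — ¬v3 is true.
  9. {¬v5, v9} — v9 is true.
  10. {¬v4, ¬v10} — ¬v4 is true.
  11. {¬v2, v4} — ¬v2 is true.
  12. {¬v10, v2} — ¬v10 is true.
  13. {v6, v8, ¬v7} — ¬v7 is true.
  14. {v4, v9, v8} — v9 is true.
  15. {v6, v8} — v6 is true.
  16. {v1, v6, ¬v4} — v1 is true.
  17. {v5, ¬v1} — v5 is true.
  18. {¬v7, ¬v9} — ¬v7 is true.
  19. {v2, ¬v1, v5} — v5 is true.
  20. {¬v5, v1} — v1 is true.
  21. {v10, ¬v4, v5} — ¬v4 is true.
  22. {v3, ¬v7} — ¬v7 is true.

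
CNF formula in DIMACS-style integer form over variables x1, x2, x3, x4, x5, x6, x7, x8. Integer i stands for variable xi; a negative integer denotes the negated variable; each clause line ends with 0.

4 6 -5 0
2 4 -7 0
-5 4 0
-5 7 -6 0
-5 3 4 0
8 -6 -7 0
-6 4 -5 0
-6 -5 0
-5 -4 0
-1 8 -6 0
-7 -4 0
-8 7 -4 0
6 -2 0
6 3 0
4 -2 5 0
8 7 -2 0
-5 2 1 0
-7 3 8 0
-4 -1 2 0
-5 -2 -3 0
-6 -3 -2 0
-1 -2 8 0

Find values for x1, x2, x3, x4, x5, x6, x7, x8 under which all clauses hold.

x1 = False  x2 = False  x3 = True  x4 = False  x5 = False  x6 = False  x7 = False  x8 = False

Set x1 = False and propagate.
For the remaining variables, x2 = False, x3 = True, x4 = False, x5 = False, x6 = False, x7 = False, x8 = False works.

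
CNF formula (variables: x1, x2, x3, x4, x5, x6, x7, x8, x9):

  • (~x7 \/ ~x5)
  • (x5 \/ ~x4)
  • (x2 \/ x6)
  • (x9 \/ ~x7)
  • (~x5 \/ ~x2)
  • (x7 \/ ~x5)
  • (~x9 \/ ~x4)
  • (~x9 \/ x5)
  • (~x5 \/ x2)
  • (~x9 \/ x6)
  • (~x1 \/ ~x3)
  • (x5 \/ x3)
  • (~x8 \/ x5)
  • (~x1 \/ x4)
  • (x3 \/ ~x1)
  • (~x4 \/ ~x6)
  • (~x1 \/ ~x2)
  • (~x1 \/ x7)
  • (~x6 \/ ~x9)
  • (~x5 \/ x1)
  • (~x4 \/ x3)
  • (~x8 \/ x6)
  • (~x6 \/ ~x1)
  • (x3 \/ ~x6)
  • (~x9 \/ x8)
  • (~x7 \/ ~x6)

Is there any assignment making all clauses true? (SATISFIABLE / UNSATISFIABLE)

SATISFIABLE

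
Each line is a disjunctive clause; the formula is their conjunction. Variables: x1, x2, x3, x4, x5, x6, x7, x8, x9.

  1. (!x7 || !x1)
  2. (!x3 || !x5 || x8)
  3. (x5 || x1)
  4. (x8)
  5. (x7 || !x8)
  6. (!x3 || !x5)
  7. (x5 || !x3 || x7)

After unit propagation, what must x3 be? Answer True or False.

(x8) stands alone — x8 = True.
In (x7 || !x8), !x8 is now false; x7 must hold, so x7 = True.
From (!x7 || !x1) and x7 = True: x1 = False.
From (x5 || x1) and x1 = False: x5 = True.
From (!x3 || !x5) and x5 = True: x3 = False.

False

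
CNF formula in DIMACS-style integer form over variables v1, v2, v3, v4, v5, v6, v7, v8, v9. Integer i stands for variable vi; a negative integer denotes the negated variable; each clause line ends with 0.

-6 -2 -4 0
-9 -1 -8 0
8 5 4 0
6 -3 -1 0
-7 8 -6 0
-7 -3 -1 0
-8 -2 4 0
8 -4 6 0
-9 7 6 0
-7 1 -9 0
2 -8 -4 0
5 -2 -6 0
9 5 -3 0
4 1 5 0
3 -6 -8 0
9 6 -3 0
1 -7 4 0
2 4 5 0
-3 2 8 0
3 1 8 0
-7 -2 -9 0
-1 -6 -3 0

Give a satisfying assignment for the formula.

v1=False  v2=False  v3=False  v4=False  v5=True  v6=False  v7=False  v8=True  v9=False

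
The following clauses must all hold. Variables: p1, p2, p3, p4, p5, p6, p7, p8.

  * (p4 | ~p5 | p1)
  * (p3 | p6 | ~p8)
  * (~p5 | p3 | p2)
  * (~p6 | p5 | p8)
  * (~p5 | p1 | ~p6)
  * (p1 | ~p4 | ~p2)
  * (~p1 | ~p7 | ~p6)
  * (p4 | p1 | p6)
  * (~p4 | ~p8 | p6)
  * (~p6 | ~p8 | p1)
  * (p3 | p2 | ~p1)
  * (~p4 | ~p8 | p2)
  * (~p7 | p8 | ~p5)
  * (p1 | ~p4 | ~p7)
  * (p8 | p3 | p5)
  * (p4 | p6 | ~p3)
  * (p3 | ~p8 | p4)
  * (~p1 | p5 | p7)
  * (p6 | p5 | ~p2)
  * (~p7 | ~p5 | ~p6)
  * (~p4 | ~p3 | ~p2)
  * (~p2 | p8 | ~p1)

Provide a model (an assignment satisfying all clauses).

Try p1 = True.
The remaining clauses are satisfied by p2 = True, p3 = False, p4 = True, p5 = True, p6 = True, p7 = False, p8 = True.
Every clause has at least one true literal under this assignment.
Check each clause:
  1. (p4 | p1 | ~p5) — p1 is true.
  2. (~p8 | p6 | p3) — p6 is true.
  3. (p3 | p2 | ~p5) — p2 is true.
  4. (~p6 | p8 | p5) — p8 is true.
  5. (~p6 | ~p5 | p1) — p1 is true.
  6. (~p4 | p1 | ~p2) — p1 is true.
  7. (~p1 | ~p6 | ~p7) — ~p7 is true.
  8. (p1 | p6 | p4) — p1 is true.
  9. (p6 | ~p4 | ~p8) — p6 is true.
  10. (~p6 | p1 | ~p8) — p1 is true.
  11. (~p1 | p2 | p3) — p2 is true.
  12. (~p4 | p2 | ~p8) — p2 is true.
  13. (p8 | ~p5 | ~p7) — p8 is true.
  14. (~p4 | p1 | ~p7) — ~p7 is true.
  15. (p3 | p8 | p5) — p8 is true.
  16. (~p3 | p6 | p4) — p4 is true.
  17. (p3 | p4 | ~p8) — p4 is true.
  18. (p5 | p7 | ~p1) — p5 is true.
  19. (~p2 | p6 | p5) — p5 is true.
  20. (~p5 | ~p6 | ~p7) — ~p7 is true.
  21. (~p4 | ~p2 | ~p3) — ~p3 is true.
  22. (~p2 | p8 | ~p1) — p8 is true.

p1=T, p2=T, p3=F, p4=T, p5=T, p6=T, p7=F, p8=T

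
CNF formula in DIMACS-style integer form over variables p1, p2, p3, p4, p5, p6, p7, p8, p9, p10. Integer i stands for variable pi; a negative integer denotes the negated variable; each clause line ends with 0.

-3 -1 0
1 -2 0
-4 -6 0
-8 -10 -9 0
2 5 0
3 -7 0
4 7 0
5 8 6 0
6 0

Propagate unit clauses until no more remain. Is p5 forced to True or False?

(p6) stands alone — p6 = True.
In (NOT p6 OR NOT p4), NOT p6 is now false; NOT p4 must hold, so p4 = False.
From (p7 OR p4) and p4 = False: p7 = True.
(NOT p7 OR p3): since p7 = True, the clause reduces to (p3). p3 = True.
(NOT p3 OR NOT p1): since p3 = True, the clause reduces to (NOT p1). p1 = False.
(p1 OR NOT p2): since p1 = False, the clause reduces to (NOT p2). p2 = False.
In (p5 OR p2), p2 is now false; p5 must hold, so p5 = True.

True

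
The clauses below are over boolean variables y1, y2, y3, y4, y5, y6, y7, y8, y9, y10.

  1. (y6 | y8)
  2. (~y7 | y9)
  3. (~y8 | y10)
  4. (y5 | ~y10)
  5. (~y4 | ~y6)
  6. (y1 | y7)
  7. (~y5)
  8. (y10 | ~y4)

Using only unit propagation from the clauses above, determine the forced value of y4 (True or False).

False

Unit clause (~y5) sets y5 = False.
From (y5 | ~y10) and y5 = False: y10 = False.
(y10 | ~y8): since y10 = False, the clause reduces to (~y8). y8 = False.
In (y8 | y6), y8 is now false; y6 must hold, so y6 = True.
(~y4 | ~y6): since y6 = True, the clause reduces to (~y4). y4 = False.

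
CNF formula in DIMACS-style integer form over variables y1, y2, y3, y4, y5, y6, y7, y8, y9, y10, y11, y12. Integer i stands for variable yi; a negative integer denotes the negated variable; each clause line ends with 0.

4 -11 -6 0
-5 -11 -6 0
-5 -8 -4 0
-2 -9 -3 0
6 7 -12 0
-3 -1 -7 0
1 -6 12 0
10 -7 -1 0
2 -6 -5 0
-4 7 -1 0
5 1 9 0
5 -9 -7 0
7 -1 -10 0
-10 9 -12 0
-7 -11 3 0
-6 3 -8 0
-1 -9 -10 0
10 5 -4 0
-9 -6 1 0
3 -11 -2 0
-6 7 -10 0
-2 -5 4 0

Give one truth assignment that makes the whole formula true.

y1=F  y2=F  y3=T  y4=F  y5=T  y6=F  y7=T  y8=F  y9=F  y10=F  y11=F  y12=F

Pure literal: y8 appears only negated; assign y8 = False.
y11 occurs only negated in the remaining clauses — set y11 = False.
Branch on y1: take y1 = False.
Set y2 = False and propagate.
The remaining clauses are satisfied by y3 = True, y4 = False, y5 = True, y6 = False, y7 = True, y9 = False, y10 = False, y12 = False.
Every clause has at least one true literal under this assignment.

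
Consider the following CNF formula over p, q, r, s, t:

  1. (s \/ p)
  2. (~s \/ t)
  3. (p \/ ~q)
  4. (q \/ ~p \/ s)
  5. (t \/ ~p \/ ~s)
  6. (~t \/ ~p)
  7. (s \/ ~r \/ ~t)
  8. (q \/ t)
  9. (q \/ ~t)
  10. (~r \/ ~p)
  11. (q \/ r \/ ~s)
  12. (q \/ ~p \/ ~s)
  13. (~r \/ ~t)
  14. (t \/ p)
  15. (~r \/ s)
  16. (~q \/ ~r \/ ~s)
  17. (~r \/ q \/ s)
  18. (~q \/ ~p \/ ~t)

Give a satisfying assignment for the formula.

p=T, q=T, r=F, s=F, t=F

Try p = True.
  then t is forced to False.
  then s is forced to False.
  then q is forced to True.
  then r is forced to False.
Every clause has at least one true literal under this assignment.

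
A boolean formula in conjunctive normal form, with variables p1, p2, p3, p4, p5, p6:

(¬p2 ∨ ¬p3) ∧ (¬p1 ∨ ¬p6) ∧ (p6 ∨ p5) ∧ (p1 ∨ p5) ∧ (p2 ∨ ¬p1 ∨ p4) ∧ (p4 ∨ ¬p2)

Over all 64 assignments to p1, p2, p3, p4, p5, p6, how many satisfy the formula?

Split on p1, then p2.
  p1=T, p2=T: remaining (p3,p4,p5,p6) ∈ {(F,T,T,F)} — 1.
  p1=T, p2=F: remaining (p3,p4,p5,p6) ∈ {(F,T,T,F); (T,T,T,F)} — 2.
  p1=F, p2=T: remaining (p3,p4,p5,p6) ∈ {(F,T,T,F); (F,T,T,T)} — 2.
  p1=F, p2=F: forces p5=T; p3, p4, p6 free → 2^3 = 8.
Total: 1 + 2 + 2 + 8 = 13.

13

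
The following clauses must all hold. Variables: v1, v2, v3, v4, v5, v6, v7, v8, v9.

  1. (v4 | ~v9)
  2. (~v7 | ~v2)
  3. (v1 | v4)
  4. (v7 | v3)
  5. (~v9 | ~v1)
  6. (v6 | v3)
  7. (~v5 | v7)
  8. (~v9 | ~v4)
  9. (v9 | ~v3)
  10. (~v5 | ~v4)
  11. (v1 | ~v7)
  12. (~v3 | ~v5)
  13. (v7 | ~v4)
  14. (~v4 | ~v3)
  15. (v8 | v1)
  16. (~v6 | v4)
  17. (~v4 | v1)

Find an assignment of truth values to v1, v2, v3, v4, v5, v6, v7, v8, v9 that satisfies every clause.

v1=True, v2=False, v3=False, v4=True, v5=False, v6=True, v7=True, v8=False, v9=False

Pure literal: v2 appears only negated; assign v2 = False.
Pure literal: v5 appears only negated; assign v5 = False.
Try v1 = True.
  then v9 is forced to False.
  then v3 is forced to False.
  then v7 is forced to True.
  then v6 is forced to True.
  then v4 is forced to True.
v8 is now unconstrained; take v8 = False.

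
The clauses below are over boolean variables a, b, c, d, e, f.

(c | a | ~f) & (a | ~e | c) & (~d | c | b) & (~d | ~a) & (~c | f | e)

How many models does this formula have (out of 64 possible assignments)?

Split on c, then a.
  c=1, a=1: b free; 3 ways for (d,e,f) × 2^1 = 6.
  c=1, a=0: b, d free; 3 ways for (e,f) × 2^2 = 12.
  c=0, a=1: forces d=0; b, e, f free → 2^3 = 8.
  c=0, a=0: remaining (b,d,e,f) ∈ {(0,0,0,0); (1,0,0,0); (1,1,0,0)} — 3.
Total: 6 + 12 + 8 + 3 = 29.

29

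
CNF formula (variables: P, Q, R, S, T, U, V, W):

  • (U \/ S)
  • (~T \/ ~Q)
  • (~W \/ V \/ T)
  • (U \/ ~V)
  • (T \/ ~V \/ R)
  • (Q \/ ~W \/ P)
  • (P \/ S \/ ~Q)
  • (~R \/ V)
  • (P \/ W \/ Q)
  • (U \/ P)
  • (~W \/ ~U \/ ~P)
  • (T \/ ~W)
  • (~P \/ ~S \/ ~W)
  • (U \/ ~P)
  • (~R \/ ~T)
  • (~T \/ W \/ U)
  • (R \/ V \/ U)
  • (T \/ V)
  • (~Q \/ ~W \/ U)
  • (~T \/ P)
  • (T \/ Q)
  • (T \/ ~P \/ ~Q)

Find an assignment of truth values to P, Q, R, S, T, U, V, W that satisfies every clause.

P=True, Q=False, R=False, S=False, T=True, U=True, V=False, W=False

Try P = True.
  then U is forced to True.
  then W is forced to False.
Try Q = False.
  then T is forced to True.
  then R is forced to False.
S, V are now unconstrained; take S = False, V = False.
Every clause has at least one true literal under this assignment.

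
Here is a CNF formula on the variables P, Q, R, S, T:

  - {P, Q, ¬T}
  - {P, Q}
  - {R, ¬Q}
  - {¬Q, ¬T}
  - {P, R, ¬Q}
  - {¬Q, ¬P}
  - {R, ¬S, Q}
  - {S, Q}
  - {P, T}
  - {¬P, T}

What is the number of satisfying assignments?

1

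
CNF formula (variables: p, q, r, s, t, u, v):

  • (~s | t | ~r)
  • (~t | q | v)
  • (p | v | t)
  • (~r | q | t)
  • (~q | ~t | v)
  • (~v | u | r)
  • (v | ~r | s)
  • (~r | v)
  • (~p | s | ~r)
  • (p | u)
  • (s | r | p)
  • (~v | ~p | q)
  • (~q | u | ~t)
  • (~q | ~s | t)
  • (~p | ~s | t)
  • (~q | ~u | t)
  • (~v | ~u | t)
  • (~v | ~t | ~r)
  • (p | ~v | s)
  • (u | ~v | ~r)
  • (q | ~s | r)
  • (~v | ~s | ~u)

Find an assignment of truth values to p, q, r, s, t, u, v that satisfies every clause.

p = True, q = False, r = False, s = False, t = False, u = False, v = False

Check each clause:
  1. (~r | ~s | t) — ~s is true.
  2. (v | q | ~t) — ~t is true.
  3. (t | v | p) — p is true.
  4. (t | ~r | q) — ~r is true.
  5. (~t | v | ~q) — ~t is true.
  6. (~v | u | r) — ~v is true.
  7. (s | v | ~r) — ~r is true.
  8. (v | ~r) — ~r is true.
  9. (~r | s | ~p) — ~r is true.
  10. (u | p) — p is true.
  11. (s | r | p) — p is true.
  12. (q | ~v | ~p) — ~v is true.
  13. (u | ~q | ~t) — ~t is true.
  14. (~q | ~s | t) — ~s is true.
  15. (~p | ~s | t) — ~s is true.
  16. (~q | t | ~u) — ~u is true.
  17. (~v | t | ~u) — ~v is true.
  18. (~v | ~r | ~t) — ~v is true.
  19. (p | s | ~v) — p is true.
  20. (~v | u | ~r) — ~v is true.
  21. (r | ~s | q) — ~s is true.
  22. (~v | ~u | ~s) — ~v is true.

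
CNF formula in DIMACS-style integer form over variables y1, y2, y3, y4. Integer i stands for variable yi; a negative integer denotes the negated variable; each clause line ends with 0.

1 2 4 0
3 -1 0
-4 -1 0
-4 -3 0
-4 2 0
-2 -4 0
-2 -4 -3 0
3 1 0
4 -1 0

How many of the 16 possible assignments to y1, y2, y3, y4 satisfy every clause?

1

The models are:
  y1=F y2=T y3=T y4=F
That's 1 in total.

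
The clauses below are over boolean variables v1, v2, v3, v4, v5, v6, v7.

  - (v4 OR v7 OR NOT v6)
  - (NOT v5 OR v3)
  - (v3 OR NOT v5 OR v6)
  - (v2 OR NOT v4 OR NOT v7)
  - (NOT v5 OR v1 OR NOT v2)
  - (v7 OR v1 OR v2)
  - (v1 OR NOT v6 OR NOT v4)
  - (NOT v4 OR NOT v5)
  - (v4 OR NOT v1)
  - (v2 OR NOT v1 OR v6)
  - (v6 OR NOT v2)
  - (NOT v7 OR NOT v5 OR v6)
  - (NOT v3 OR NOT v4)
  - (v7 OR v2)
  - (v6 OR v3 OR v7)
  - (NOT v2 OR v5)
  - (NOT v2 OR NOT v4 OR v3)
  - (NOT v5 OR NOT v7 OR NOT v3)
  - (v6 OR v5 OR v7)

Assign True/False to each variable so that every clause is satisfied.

Set v1 = False and propagate.
For the remaining variables, v2 = False, v3 = True, v4 = False, v5 = False, v6 = False, v7 = True works.
Check each clause:
  1. (v4 OR v7 OR NOT v6) — NOT v6 is true.
  2. (v3 OR NOT v5) — v3 is true.
  3. (NOT v5 OR v3 OR v6) — v3 is true.
  4. (NOT v7 OR NOT v4 OR v2) — NOT v4 is true.
  5. (v1 OR NOT v5 OR NOT v2) — NOT v5 is true.
  6. (v1 OR v7 OR v2) — v7 is true.
  7. (NOT v4 OR NOT v6 OR v1) — NOT v6 is true.
  8. (NOT v4 OR NOT v5) — NOT v5 is true.
  9. (NOT v1 OR v4) — NOT v1 is true.
  10. (v6 OR v2 OR NOT v1) — NOT v1 is true.
  11. (NOT v2 OR v6) — NOT v2 is true.
  12. (NOT v7 OR v6 OR NOT v5) — NOT v5 is true.
  13. (NOT v4 OR NOT v3) — NOT v4 is true.
  14. (v7 OR v2) — v7 is true.
  15. (v6 OR v3 OR v7) — v3 is true.
  16. (NOT v2 OR v5) — NOT v2 is true.
  17. (v3 OR NOT v2 OR NOT v4) — v3 is true.
  18. (NOT v3 OR NOT v5 OR NOT v7) — NOT v5 is true.
  19. (v6 OR v7 OR v5) — v7 is true.

v1=F, v2=F, v3=T, v4=F, v5=F, v6=F, v7=T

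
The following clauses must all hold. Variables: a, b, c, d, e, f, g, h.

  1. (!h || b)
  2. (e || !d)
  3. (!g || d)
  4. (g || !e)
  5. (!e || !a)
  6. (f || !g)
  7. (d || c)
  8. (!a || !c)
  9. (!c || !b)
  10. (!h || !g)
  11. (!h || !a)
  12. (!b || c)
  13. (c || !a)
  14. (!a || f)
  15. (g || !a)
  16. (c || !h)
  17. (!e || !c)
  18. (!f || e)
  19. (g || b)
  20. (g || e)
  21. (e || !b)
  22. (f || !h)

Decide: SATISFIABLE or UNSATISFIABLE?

a occurs only negated in the remaining clauses — set a = False.
Pure literal: h appears only negated; assign h = False.
Set b = False and propagate.
  then g is forced to True.
  then d is forced to True.
  then e is forced to True.
  then f is forced to True.
  then c is forced to False.
So a=F  b=F  c=F  d=T  e=T  f=T  g=T  h=F is a satisfying assignment.

SATISFIABLE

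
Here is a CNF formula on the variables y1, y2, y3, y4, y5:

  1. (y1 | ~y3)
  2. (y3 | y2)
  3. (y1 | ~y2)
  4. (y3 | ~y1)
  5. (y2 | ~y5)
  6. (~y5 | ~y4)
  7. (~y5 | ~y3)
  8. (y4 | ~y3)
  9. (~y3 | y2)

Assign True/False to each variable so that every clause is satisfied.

y1 = T, y2 = T, y3 = T, y4 = T, y5 = F

y5 occurs only negated in the remaining clauses — set y5 = False.
Try y1 = True.
  then y3 is forced to True.
  then y4 is forced to True.
  then y2 is forced to True.
Every clause has at least one true literal under this assignment.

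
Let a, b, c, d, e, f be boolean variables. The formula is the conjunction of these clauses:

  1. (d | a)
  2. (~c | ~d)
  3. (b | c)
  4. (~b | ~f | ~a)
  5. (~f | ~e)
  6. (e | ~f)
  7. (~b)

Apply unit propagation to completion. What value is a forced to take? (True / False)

True

(~b) is a unit clause: b = False.
(b | c): since b = False, the clause reduces to (c). c = True.
From (~d | ~c) and c = True: d = False.
(d | a): since d = False, the clause reduces to (a). a = True.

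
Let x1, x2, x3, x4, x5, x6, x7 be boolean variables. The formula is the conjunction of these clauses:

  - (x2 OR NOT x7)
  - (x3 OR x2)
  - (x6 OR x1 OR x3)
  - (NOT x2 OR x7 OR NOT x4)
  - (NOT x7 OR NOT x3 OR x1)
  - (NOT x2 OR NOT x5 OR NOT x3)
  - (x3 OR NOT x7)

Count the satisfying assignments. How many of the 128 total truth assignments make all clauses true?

30

Split on x3, then x2.
  x3=T, x2=T: x6 free; 4 ways for (x1,x4,x5,x7) × 2^1 = 8.
  x3=T, x2=F: forces x7=F; x1, x4, x5, x6 free → 2^4 = 16.
  x3=F, x2=T: x5 free; 3 ways for (x1,x4,x6,x7) × 2^1 = 6.
  x3=F, x2=F: a clause becomes empty — 0.
Total: 8 + 16 + 6 + 0 = 30.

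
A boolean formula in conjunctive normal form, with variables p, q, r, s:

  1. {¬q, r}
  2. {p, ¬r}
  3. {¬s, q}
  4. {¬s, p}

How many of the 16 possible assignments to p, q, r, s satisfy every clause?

5

Satisfying assignments:
  p=F q=F r=F s=F
  p=T q=F r=F s=F
  p=T q=F r=T s=F
  p=T q=T r=T s=F
  p=T q=T r=T s=T
That's 5 in total.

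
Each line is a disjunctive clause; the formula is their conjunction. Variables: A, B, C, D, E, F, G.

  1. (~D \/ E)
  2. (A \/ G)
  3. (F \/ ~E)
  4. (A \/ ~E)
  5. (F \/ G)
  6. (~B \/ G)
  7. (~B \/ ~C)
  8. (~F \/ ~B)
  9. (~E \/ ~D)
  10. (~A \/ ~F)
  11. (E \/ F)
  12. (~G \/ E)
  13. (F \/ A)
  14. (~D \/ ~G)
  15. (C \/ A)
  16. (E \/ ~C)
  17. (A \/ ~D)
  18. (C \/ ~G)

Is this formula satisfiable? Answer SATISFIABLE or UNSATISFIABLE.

UNSATISFIABLE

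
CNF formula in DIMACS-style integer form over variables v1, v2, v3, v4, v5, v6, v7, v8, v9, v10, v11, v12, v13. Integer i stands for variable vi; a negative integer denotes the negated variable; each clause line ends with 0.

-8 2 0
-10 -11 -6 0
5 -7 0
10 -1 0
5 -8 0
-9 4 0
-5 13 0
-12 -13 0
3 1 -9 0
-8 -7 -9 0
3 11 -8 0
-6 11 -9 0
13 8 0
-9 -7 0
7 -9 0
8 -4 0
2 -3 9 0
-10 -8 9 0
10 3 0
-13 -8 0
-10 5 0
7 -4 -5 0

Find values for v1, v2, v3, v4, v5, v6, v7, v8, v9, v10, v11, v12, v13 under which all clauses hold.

v1=0  v2=1  v3=1  v4=0  v5=1  v6=1  v7=1  v8=0  v9=0  v10=0  v11=0  v12=0  v13=1

v2 occurs only positively in the remaining clauses — set v2 = True.
Pure literal: v12 appears only negated; assign v12 = False.
Try v1 = False.
For the remaining variables, v3 = True, v4 = False, v5 = True, v6 = True, v7 = True, v8 = False, v9 = False, v10 = False, v11 = False, v13 = True works.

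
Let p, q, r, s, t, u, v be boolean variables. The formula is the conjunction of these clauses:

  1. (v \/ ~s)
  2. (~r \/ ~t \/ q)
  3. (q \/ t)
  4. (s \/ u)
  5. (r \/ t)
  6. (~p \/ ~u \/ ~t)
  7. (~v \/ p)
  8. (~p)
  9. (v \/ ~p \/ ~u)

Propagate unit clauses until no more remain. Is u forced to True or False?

True

Unit clause (~p) sets p = False.
(p \/ ~v) with p = False leaves only ~v, so v = False.
From (~s \/ v) and v = False: s = False.
In (u \/ s), s is now false; u must hold, so u = True.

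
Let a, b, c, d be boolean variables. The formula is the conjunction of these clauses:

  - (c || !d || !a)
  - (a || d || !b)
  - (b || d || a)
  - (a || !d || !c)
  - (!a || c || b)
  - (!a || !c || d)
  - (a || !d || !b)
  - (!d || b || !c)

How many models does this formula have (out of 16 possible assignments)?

3

The models are:
  a=F b=F c=F d=T
  a=T b=T c=F d=F
  a=T b=T c=T d=T
That's 3 in total.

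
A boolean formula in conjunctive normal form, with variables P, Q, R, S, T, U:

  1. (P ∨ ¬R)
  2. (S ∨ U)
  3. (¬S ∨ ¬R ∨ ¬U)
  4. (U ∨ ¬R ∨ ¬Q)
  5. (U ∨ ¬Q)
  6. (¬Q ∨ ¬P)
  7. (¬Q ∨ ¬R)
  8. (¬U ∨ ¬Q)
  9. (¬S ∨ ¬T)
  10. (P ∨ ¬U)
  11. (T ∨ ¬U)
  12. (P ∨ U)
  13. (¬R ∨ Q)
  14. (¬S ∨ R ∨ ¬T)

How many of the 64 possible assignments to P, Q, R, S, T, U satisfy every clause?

The models are:
  P=1 Q=0 R=0 S=0 T=1 U=1
  P=1 Q=0 R=0 S=1 T=0 U=0
That's 2 in total.

2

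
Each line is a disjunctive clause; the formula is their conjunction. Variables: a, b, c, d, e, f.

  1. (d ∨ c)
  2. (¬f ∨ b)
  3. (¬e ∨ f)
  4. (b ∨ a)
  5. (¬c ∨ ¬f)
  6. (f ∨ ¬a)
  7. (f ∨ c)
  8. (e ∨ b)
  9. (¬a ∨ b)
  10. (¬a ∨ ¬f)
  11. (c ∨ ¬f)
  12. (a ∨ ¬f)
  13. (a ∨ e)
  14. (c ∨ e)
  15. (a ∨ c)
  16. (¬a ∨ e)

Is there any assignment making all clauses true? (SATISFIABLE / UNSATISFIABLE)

UNSATISFIABLE

a = True:
  propagation gives f=True; an empty clause results — contradiction.
a = False:
  propagation gives b=True, f=False, e=False; an empty clause results — contradiction.
Every branch closes, so no satisfying assignment exists.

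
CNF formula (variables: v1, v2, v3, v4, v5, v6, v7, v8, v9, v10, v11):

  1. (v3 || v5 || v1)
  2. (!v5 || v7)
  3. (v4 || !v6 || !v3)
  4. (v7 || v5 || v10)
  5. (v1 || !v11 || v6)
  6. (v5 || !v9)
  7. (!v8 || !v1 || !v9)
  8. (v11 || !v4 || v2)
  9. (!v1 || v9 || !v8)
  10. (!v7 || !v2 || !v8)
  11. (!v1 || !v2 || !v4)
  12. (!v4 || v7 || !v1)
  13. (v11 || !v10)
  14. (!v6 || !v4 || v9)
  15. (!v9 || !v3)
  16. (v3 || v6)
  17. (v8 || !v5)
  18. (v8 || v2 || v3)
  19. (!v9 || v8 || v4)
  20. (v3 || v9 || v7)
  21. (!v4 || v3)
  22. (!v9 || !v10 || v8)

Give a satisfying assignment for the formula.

v1 = False  v2 = True  v3 = True  v4 = True  v5 = False  v6 = False  v7 = True  v8 = False  v9 = False  v10 = False  v11 = False

Check each clause:
  1. (v5 || v3 || v1) — v3 is true.
  2. (v7 || !v5) — !v5 is true.
  3. (!v3 || !v6 || v4) — !v6 is true.
  4. (v5 || v7 || v10) — v7 is true.
  5. (v6 || v1 || !v11) — !v11 is true.
  6. (v5 || !v9) — !v9 is true.
  7. (!v9 || !v1 || !v8) — !v8 is true.
  8. (v11 || v2 || !v4) — v2 is true.
  9. (!v8 || !v1 || v9) — !v8 is true.
  10. (!v2 || !v8 || !v7) — !v8 is true.
  11. (!v2 || !v4 || !v1) — !v1 is true.
  12. (v7 || !v1 || !v4) — !v1 is true.
  13. (!v10 || v11) — !v10 is true.
  14. (!v6 || !v4 || v9) — !v6 is true.
  15. (!v9 || !v3) — !v9 is true.
  16. (v6 || v3) — v3 is true.
  17. (v8 || !v5) — !v5 is true.
  18. (v3 || v8 || v2) — v2 is true.
  19. (v4 || v8 || !v9) — v4 is true.
  20. (v7 || v9 || v3) — v3 is true.
  21. (v3 || !v4) — v3 is true.
  22. (!v9 || !v10 || v8) — !v10 is true.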